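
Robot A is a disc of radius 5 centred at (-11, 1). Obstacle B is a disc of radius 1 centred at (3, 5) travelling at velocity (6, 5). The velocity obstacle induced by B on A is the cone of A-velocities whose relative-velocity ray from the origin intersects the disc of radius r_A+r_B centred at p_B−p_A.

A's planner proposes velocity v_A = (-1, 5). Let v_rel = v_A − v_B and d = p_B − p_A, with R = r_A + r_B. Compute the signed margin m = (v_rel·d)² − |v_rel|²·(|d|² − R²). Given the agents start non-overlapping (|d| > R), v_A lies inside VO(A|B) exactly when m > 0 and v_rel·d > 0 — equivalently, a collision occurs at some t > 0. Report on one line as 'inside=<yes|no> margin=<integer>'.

d = (14, 4),  |d|² = 212;  R = 5+1 = 6,  c = 212−6² = 176
v_rel = (-7, 0),  |v_rel|² = 49;  v_rel·d = (-7)·(14) + (0)·(4) = -98
49·t² + 196·t + 176 = 0  ⇒  m = (-98)² − 49·176 = 980
m = 980 > 0,  v_rel·d = -98 < 0  ⇒  outside

inside=no margin=980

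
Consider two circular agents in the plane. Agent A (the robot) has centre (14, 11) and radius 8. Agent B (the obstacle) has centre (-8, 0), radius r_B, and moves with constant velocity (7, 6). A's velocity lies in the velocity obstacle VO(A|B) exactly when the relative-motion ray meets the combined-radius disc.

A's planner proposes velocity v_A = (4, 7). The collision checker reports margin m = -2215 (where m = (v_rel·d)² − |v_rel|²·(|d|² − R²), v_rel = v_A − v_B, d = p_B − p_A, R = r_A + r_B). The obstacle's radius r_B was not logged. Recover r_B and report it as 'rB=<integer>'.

m = -2215
d = (-22, -11);  v_rel = (-3, 1),  |v_rel|² = 10
v_rel×d = (-3)·(-11) − (1)·(-22) = 55
since m = R²·10 − 55²:  R² = (3025 + -2215) / 10 = 81
R = √81 = 9  ⇒  r_B = 9 − 8 = 1

rB=1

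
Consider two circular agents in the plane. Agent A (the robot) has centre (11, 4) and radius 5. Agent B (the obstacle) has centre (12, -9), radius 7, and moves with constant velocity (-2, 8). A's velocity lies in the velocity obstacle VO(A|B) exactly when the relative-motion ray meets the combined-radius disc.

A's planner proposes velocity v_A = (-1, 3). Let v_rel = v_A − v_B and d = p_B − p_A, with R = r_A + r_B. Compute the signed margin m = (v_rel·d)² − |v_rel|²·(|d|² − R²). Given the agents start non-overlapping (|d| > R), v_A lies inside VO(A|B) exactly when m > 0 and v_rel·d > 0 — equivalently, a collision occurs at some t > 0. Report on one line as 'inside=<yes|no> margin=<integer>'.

d = (1, -13),  |d|² = 170;  R = 5+7 = 12,  c = 170−12² = 26
v_rel = (1, -5),  |v_rel|² = 26;  v_rel·d = (1)·(1) + (-5)·(-13) = 66
26·t² − 132·t + 26 = 0  ⇒  m = 66² − 26·26 = 3680
m = 3680 > 0,  v_rel·d = 66 > 0  ⇒  inside

inside=yes margin=3680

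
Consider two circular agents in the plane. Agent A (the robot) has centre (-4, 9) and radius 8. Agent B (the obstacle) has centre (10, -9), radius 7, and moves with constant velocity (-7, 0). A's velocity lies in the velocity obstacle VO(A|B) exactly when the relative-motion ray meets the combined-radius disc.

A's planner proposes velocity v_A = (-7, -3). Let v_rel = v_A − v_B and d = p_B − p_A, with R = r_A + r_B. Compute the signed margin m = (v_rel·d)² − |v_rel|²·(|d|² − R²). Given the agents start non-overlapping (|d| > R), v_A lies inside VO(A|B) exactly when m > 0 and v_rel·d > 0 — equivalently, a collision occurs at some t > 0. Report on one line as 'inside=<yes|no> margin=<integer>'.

d = (14, -18),  |d|² = 520;  R = 8+7 = 15,  c = 520−15² = 295
v_rel = (0, -3),  |v_rel|² = 9;  v_rel·d = (0)·(14) + (-3)·(-18) = 54
9·t² − 108·t + 295 = 0  ⇒  m = 54² − 9·295 = 261
m = 261 > 0,  v_rel·d = 54 > 0  ⇒  inside

inside=yes margin=261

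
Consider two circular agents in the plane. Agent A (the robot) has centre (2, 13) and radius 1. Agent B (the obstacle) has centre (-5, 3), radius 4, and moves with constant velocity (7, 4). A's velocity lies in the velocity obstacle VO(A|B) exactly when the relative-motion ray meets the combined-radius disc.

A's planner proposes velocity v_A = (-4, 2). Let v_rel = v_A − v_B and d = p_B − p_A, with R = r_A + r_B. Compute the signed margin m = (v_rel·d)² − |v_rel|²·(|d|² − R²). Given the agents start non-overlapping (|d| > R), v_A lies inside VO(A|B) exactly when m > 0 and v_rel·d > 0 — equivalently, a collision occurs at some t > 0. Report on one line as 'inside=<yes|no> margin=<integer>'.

d = (-7, -10),  |d|² = 149;  R = 1+4 = 5,  c = 149−5² = 124
v_rel = (-11, -2),  |v_rel|² = 125;  v_rel·d = (-11)·(-7) + (-2)·(-10) = 97
125·t² − 194·t + 124 = 0  ⇒  m = 97² − 125·124 = -6091
m = -6091 < 0,  v_rel·d = 97 > 0  ⇒  outside

inside=no margin=-6091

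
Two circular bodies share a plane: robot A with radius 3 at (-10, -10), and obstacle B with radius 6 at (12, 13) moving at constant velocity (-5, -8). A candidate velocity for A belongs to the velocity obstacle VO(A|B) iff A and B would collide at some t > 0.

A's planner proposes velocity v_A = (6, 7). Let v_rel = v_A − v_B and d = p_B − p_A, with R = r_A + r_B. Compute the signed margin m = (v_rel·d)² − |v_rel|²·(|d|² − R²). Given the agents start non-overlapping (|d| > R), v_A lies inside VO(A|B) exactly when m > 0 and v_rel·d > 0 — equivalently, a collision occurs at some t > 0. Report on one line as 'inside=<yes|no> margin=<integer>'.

d = (22, 23),  |d|² = 1013;  R = 3+6 = 9,  c = 1013−9² = 932
v_rel = (11, 15),  |v_rel|² = 346;  v_rel·d = (11)·(22) + (15)·(23) = 587
346·t² − 1174·t + 932 = 0  ⇒  m = 587² − 346·932 = 22097
m = 22097 > 0,  v_rel·d = 587 > 0  ⇒  inside

inside=yes margin=22097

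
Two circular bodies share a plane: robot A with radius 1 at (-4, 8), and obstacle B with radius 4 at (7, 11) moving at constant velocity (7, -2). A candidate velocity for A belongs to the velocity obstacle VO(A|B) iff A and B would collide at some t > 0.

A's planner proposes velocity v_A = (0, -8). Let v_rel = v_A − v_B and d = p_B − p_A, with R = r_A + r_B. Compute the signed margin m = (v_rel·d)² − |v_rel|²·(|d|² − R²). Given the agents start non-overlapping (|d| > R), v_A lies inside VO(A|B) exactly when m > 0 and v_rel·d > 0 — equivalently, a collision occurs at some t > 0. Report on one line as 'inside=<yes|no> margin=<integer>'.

d = (11, 3),  |d|² = 130;  R = 1+4 = 5,  c = 130−5² = 105
v_rel = (-7, -6),  |v_rel|² = 85;  v_rel·d = (-7)·(11) + (-6)·(3) = -95
85·t² + 190·t + 105 = 0  ⇒  m = (-95)² − 85·105 = 100
m = 100 > 0,  v_rel·d = -95 < 0  ⇒  outside

inside=no margin=100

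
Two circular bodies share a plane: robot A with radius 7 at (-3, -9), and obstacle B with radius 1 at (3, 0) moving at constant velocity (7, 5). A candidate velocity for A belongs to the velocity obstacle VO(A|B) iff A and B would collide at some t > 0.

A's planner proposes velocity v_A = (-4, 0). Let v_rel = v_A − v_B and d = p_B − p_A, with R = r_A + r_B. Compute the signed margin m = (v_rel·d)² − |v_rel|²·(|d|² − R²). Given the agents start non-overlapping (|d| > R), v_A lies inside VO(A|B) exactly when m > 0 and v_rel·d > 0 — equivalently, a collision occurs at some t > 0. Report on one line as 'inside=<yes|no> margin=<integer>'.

d = (6, 9),  |d|² = 117;  R = 7+1 = 8,  c = 117−8² = 53
v_rel = (-11, -5),  |v_rel|² = 146;  v_rel·d = (-11)·(6) + (-5)·(9) = -111
146·t² + 222·t + 53 = 0  ⇒  m = (-111)² − 146·53 = 4583
m = 4583 > 0,  v_rel·d = -111 < 0  ⇒  outside

inside=no margin=4583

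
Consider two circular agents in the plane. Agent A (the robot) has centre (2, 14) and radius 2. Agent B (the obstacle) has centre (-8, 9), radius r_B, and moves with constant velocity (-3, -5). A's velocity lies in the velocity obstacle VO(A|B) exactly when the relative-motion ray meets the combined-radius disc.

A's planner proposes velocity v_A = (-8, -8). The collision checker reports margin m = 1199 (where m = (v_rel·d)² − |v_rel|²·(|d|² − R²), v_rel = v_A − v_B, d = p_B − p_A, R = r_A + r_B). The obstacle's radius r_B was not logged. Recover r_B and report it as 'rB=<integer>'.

m = 1199
d = (-10, -5);  v_rel = (-5, -3),  |v_rel|² = 34
v_rel×d = (-5)·(-5) − (-3)·(-10) = -5
since m = R²·34 − (-5)²:  R² = (25 + 1199) / 34 = 36
R = √36 = 6  ⇒  r_B = 6 − 2 = 4

rB=4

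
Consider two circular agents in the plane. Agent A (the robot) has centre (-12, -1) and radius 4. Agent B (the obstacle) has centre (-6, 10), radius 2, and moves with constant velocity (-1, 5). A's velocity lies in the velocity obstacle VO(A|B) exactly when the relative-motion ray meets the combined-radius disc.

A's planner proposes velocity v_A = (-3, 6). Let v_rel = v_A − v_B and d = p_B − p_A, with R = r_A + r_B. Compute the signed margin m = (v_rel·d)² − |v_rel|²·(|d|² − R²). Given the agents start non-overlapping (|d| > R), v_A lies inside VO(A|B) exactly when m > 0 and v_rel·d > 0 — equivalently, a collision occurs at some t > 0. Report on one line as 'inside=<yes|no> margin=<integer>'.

d = (6, 11),  |d|² = 157;  R = 4+2 = 6,  c = 157−6² = 121
v_rel = (-2, 1),  |v_rel|² = 5;  v_rel·d = (-2)·(6) + (1)·(11) = -1
5·t² + 2·t + 121 = 0  ⇒  m = (-1)² − 5·121 = -604
m = -604 < 0,  v_rel·d = -1 < 0  ⇒  outside

inside=no margin=-604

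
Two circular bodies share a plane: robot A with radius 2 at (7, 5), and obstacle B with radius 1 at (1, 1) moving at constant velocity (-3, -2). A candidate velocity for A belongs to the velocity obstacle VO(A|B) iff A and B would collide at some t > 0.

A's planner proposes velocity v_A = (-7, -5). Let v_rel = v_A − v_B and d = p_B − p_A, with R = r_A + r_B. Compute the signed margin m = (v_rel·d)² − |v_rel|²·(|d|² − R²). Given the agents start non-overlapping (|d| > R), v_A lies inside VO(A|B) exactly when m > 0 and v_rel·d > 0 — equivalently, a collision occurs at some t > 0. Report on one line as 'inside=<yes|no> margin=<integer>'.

d = (-6, -4),  |d|² = 52;  R = 2+1 = 3,  c = 52−3² = 43
v_rel = (-4, -3),  |v_rel|² = 25;  v_rel·d = (-4)·(-6) + (-3)·(-4) = 36
25·t² − 72·t + 43 = 0  ⇒  m = 36² − 25·43 = 221
m = 221 > 0,  v_rel·d = 36 > 0  ⇒  inside

inside=yes margin=221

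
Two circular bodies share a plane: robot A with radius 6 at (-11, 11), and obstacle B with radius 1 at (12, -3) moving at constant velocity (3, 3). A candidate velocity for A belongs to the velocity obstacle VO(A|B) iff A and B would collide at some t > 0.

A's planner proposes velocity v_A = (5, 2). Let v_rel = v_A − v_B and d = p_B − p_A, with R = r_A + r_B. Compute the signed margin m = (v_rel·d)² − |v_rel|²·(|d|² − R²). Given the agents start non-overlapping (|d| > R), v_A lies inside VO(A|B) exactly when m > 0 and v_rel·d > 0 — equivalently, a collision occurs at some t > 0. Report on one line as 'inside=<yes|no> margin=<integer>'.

d = (23, -14),  |d|² = 725;  R = 6+1 = 7,  c = 725−7² = 676
v_rel = (2, -1),  |v_rel|² = 5;  v_rel·d = (2)·(23) + (-1)·(-14) = 60
5·t² − 120·t + 676 = 0  ⇒  m = 60² − 5·676 = 220
m = 220 > 0,  v_rel·d = 60 > 0  ⇒  inside

inside=yes margin=220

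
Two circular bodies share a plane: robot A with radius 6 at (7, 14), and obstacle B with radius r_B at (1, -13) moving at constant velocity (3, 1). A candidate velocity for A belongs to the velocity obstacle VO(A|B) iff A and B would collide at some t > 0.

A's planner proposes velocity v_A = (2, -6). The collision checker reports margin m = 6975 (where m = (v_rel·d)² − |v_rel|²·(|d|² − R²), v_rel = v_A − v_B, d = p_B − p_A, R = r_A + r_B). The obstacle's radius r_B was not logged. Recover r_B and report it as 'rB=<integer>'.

m = 6975
d = (-6, -27);  v_rel = (-1, -7),  |v_rel|² = 50
v_rel×d = (-1)·(-27) − (-7)·(-6) = -15
since m = R²·50 − (-15)²:  R² = (225 + 6975) / 50 = 144
R = √144 = 12  ⇒  r_B = 12 − 6 = 6

rB=6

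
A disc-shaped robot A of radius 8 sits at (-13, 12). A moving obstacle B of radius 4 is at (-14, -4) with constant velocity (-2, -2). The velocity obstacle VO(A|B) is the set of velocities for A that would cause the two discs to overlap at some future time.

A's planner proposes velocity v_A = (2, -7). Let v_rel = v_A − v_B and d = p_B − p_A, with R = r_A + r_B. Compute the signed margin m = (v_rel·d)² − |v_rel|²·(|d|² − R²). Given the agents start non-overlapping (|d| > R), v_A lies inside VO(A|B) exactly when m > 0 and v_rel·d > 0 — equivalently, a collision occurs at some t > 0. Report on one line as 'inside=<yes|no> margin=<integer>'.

d = (-1, -16),  |d|² = 257;  R = 8+4 = 12,  c = 257−12² = 113
v_rel = (4, -5),  |v_rel|² = 41;  v_rel·d = (4)·(-1) + (-5)·(-16) = 76
41·t² − 152·t + 113 = 0  ⇒  m = 76² − 41·113 = 1143
m = 1143 > 0,  v_rel·d = 76 > 0  ⇒  inside

inside=yes margin=1143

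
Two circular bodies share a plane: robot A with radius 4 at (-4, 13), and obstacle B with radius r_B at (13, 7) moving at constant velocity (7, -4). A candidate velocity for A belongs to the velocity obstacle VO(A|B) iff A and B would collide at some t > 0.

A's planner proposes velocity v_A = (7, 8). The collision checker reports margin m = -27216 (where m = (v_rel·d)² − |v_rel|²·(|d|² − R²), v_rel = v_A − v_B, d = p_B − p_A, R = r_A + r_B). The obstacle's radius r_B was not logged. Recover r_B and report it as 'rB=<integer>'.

m = -27216
d = (17, -6);  v_rel = (0, 12),  |v_rel|² = 144
v_rel×d = (0)·(-6) − (12)·(17) = -204
since m = R²·144 − (-204)²:  R² = (41616 + -27216) / 144 = 100
R = √100 = 10  ⇒  r_B = 10 − 4 = 6

rB=6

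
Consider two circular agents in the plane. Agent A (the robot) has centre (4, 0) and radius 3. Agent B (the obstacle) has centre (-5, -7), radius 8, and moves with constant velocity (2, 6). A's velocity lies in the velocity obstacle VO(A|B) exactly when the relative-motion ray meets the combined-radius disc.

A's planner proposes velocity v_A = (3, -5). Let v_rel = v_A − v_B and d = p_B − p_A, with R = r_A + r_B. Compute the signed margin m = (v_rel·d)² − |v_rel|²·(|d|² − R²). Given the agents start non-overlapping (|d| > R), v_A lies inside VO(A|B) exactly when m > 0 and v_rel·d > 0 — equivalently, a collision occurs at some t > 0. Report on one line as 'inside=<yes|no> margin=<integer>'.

d = (-9, -7),  |d|² = 130;  R = 3+8 = 11,  c = 130−11² = 9
v_rel = (1, -11),  |v_rel|² = 122;  v_rel·d = (1)·(-9) + (-11)·(-7) = 68
122·t² − 136·t + 9 = 0  ⇒  m = 68² − 122·9 = 3526
m = 3526 > 0,  v_rel·d = 68 > 0  ⇒  inside

inside=yes margin=3526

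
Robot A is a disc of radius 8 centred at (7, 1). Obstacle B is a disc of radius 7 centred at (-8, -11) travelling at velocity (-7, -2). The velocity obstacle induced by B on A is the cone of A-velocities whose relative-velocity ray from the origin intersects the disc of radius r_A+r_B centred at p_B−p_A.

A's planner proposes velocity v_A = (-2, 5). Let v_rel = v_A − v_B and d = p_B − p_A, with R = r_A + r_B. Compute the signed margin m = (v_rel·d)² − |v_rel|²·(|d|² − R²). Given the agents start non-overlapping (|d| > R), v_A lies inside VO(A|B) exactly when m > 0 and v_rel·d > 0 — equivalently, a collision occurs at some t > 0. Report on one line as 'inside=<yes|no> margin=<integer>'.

d = (-15, -12),  |d|² = 369;  R = 8+7 = 15,  c = 369−15² = 144
v_rel = (5, 7),  |v_rel|² = 74;  v_rel·d = (5)·(-15) + (7)·(-12) = -159
74·t² + 318·t + 144 = 0  ⇒  m = (-159)² − 74·144 = 14625
m = 14625 > 0,  v_rel·d = -159 < 0  ⇒  outside

inside=no margin=14625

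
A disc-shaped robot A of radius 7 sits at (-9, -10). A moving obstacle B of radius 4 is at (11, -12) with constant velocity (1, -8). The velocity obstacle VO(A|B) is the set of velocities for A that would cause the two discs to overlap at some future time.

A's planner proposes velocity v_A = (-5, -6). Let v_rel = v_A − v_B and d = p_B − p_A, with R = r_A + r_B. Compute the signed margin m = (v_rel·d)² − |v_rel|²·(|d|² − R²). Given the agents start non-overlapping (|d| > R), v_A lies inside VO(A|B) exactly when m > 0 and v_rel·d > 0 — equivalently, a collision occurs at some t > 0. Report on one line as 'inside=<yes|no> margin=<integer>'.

d = (20, -2),  |d|² = 404;  R = 7+4 = 11,  c = 404−11² = 283
v_rel = (-6, 2),  |v_rel|² = 40;  v_rel·d = (-6)·(20) + (2)·(-2) = -124
40·t² + 248·t + 283 = 0  ⇒  m = (-124)² − 40·283 = 4056
m = 4056 > 0,  v_rel·d = -124 < 0  ⇒  outside

inside=no margin=4056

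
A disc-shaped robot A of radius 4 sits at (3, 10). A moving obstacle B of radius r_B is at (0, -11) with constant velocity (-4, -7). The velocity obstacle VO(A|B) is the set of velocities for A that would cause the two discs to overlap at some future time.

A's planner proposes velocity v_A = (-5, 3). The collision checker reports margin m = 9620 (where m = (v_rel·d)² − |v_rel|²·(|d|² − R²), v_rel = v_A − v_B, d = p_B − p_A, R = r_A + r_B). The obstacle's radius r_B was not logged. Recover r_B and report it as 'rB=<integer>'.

m = 9620
d = (-3, -21);  v_rel = (-1, 10),  |v_rel|² = 101
v_rel×d = (-1)·(-21) − (10)·(-3) = 51
since m = R²·101 − 51²:  R² = (2601 + 9620) / 101 = 121
R = √121 = 11  ⇒  r_B = 11 − 4 = 7

rB=7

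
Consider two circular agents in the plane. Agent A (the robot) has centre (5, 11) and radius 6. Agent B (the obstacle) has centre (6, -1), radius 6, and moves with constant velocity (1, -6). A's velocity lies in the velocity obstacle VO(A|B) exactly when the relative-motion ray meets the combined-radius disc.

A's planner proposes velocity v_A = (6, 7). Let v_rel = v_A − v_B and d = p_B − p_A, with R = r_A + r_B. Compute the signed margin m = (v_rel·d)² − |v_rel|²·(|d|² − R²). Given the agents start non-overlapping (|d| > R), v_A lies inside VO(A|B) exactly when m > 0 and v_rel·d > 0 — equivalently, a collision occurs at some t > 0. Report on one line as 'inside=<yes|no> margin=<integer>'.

d = (1, -12),  |d|² = 145;  R = 6+6 = 12,  c = 145−12² = 1
v_rel = (5, 13),  |v_rel|² = 194;  v_rel·d = (5)·(1) + (13)·(-12) = -151
194·t² + 302·t + 1 = 0  ⇒  m = (-151)² − 194·1 = 22607
m = 22607 > 0,  v_rel·d = -151 < 0  ⇒  outside

inside=no margin=22607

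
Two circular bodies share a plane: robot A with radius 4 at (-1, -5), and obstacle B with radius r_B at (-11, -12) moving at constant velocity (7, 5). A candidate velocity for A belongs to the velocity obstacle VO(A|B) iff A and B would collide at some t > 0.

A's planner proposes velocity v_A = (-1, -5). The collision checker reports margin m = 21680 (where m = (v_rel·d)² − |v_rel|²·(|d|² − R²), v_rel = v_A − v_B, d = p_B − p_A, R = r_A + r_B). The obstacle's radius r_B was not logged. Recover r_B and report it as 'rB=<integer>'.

m = 21680
d = (-10, -7);  v_rel = (-8, -10),  |v_rel|² = 164
v_rel×d = (-8)·(-7) − (-10)·(-10) = -44
since m = R²·164 − (-44)²:  R² = (1936 + 21680) / 164 = 144
R = √144 = 12  ⇒  r_B = 12 − 4 = 8

rB=8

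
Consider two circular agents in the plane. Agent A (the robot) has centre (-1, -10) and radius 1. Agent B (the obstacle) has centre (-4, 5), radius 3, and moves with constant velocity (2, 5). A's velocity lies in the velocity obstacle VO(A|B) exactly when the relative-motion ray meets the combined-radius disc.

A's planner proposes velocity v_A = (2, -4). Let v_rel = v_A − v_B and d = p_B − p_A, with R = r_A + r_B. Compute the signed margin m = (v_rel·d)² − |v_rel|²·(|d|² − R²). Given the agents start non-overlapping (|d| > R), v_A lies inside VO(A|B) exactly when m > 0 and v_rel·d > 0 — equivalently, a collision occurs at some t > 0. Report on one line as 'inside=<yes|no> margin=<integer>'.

d = (-3, 15),  |d|² = 234;  R = 1+3 = 4,  c = 234−4² = 218
v_rel = (0, -9),  |v_rel|² = 81;  v_rel·d = (0)·(-3) + (-9)·(15) = -135
81·t² + 270·t + 218 = 0  ⇒  m = (-135)² − 81·218 = 567
m = 567 > 0,  v_rel·d = -135 < 0  ⇒  outside

inside=no margin=567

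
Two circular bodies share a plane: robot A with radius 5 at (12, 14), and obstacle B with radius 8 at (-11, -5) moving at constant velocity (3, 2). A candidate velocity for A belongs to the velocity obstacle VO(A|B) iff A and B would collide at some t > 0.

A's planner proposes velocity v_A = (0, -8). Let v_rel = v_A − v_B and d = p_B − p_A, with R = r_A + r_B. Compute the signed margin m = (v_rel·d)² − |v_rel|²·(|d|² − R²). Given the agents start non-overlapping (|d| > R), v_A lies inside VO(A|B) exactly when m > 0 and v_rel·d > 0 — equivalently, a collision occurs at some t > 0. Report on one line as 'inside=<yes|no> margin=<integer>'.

d = (-23, -19),  |d|² = 890;  R = 5+8 = 13,  c = 890−13² = 721
v_rel = (-3, -10),  |v_rel|² = 109;  v_rel·d = (-3)·(-23) + (-10)·(-19) = 259
109·t² − 518·t + 721 = 0  ⇒  m = 259² − 109·721 = -11508
m = -11508 < 0,  v_rel·d = 259 > 0  ⇒  outside

inside=no margin=-11508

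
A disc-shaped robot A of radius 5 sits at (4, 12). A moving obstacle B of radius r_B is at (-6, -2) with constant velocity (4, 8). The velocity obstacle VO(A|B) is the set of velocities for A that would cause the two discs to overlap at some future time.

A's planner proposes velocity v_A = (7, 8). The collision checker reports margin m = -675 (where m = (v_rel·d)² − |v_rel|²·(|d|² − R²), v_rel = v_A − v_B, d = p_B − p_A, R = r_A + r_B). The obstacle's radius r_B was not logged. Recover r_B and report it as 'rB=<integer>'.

m = -675
d = (-10, -14);  v_rel = (3, 0),  |v_rel|² = 9
v_rel×d = (3)·(-14) − (0)·(-10) = -42
since m = R²·9 − (-42)²:  R² = (1764 + -675) / 9 = 121
R = √121 = 11  ⇒  r_B = 11 − 5 = 6

rB=6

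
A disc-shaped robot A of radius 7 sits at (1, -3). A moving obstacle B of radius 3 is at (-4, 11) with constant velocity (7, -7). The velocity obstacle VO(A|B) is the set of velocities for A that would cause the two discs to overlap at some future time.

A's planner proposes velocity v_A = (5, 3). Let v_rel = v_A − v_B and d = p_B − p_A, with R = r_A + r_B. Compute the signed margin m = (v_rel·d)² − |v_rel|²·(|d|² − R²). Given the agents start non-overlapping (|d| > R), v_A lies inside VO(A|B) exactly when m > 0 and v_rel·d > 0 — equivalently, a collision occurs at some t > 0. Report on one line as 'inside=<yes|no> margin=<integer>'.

d = (-5, 14),  |d|² = 221;  R = 7+3 = 10,  c = 221−10² = 121
v_rel = (-2, 10),  |v_rel|² = 104;  v_rel·d = (-2)·(-5) + (10)·(14) = 150
104·t² − 300·t + 121 = 0  ⇒  m = 150² − 104·121 = 9916
m = 9916 > 0,  v_rel·d = 150 > 0  ⇒  inside

inside=yes margin=9916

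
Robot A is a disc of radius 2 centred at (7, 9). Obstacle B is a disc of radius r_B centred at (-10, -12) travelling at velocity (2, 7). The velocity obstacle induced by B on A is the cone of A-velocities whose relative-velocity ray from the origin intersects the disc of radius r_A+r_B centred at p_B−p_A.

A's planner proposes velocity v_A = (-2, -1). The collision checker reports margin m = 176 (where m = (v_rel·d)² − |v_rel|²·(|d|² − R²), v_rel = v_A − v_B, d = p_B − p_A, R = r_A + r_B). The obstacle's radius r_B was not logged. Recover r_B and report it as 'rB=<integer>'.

m = 176
d = (-17, -21);  v_rel = (-4, -8),  |v_rel|² = 80
v_rel×d = (-4)·(-21) − (-8)·(-17) = -52
since m = R²·80 − (-52)²:  R² = (2704 + 176) / 80 = 36
R = √36 = 6  ⇒  r_B = 6 − 2 = 4

rB=4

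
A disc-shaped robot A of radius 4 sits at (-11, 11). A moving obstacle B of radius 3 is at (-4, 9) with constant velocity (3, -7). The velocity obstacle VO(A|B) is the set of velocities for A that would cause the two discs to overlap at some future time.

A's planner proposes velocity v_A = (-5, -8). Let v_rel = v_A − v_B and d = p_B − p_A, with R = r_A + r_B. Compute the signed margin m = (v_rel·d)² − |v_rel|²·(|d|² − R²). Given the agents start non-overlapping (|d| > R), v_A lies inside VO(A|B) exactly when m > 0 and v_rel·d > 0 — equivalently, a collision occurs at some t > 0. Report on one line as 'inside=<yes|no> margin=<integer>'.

d = (7, -2),  |d|² = 53;  R = 4+3 = 7,  c = 53−7² = 4
v_rel = (-8, -1),  |v_rel|² = 65;  v_rel·d = (-8)·(7) + (-1)·(-2) = -54
65·t² + 108·t + 4 = 0  ⇒  m = (-54)² − 65·4 = 2656
m = 2656 > 0,  v_rel·d = -54 < 0  ⇒  outside

inside=no margin=2656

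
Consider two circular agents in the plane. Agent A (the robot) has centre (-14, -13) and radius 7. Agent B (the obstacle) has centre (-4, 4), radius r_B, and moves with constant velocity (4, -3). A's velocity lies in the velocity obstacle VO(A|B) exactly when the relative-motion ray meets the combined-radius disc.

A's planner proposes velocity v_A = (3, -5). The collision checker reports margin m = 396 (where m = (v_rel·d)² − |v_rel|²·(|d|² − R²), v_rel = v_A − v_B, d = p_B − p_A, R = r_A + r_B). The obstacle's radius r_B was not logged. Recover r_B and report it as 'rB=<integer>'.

m = 396
d = (10, 17);  v_rel = (-1, -2),  |v_rel|² = 5
v_rel×d = (-1)·(17) − (-2)·(10) = 3
since m = R²·5 − 3²:  R² = (9 + 396) / 5 = 81
R = √81 = 9  ⇒  r_B = 9 − 7 = 2

rB=2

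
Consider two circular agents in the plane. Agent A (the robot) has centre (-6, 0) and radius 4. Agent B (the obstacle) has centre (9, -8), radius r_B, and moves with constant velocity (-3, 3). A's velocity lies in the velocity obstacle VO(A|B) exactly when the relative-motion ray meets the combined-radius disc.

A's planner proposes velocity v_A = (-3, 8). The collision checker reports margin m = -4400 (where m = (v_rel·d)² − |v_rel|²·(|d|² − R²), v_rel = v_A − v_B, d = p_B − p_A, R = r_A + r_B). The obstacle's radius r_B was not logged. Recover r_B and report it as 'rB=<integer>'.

m = -4400
d = (15, -8);  v_rel = (0, 5),  |v_rel|² = 25
v_rel×d = (0)·(-8) − (5)·(15) = -75
since m = R²·25 − (-75)²:  R² = (5625 + -4400) / 25 = 49
R = √49 = 7  ⇒  r_B = 7 − 4 = 3

rB=3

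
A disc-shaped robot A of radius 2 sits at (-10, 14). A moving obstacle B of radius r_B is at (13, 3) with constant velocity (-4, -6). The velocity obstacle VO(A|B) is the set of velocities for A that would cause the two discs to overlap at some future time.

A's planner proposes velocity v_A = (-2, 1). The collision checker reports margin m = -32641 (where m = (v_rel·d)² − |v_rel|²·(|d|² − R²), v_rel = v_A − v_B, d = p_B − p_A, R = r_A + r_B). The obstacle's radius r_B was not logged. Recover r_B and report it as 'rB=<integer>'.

m = -32641
d = (23, -11);  v_rel = (2, 7),  |v_rel|² = 53
v_rel×d = (2)·(-11) − (7)·(23) = -183
since m = R²·53 − (-183)²:  R² = (33489 + -32641) / 53 = 16
R = √16 = 4  ⇒  r_B = 4 − 2 = 2

rB=2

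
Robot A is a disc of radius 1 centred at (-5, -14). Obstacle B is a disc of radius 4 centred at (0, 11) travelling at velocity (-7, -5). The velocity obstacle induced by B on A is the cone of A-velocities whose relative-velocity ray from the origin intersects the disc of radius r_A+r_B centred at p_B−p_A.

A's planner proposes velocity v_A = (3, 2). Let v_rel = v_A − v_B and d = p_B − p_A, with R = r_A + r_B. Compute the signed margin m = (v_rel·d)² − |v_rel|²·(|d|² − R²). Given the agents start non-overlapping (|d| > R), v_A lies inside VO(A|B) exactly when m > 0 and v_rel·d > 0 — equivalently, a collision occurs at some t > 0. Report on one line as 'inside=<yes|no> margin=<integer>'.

d = (5, 25),  |d|² = 650;  R = 1+4 = 5,  c = 650−5² = 625
v_rel = (10, 7),  |v_rel|² = 149;  v_rel·d = (10)·(5) + (7)·(25) = 225
149·t² − 450·t + 625 = 0  ⇒  m = 225² − 149·625 = -42500
m = -42500 < 0,  v_rel·d = 225 > 0  ⇒  outside

inside=no margin=-42500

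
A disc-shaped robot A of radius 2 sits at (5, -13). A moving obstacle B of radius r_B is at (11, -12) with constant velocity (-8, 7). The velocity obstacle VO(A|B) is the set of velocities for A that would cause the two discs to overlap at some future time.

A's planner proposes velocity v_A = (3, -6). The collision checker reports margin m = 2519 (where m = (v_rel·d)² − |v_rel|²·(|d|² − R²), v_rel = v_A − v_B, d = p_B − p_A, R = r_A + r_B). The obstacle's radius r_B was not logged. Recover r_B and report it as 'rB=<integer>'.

m = 2519
d = (6, 1);  v_rel = (11, -13),  |v_rel|² = 290
v_rel×d = (11)·(1) − (-13)·(6) = 89
since m = R²·290 − 89²:  R² = (7921 + 2519) / 290 = 36
R = √36 = 6  ⇒  r_B = 6 − 2 = 4

rB=4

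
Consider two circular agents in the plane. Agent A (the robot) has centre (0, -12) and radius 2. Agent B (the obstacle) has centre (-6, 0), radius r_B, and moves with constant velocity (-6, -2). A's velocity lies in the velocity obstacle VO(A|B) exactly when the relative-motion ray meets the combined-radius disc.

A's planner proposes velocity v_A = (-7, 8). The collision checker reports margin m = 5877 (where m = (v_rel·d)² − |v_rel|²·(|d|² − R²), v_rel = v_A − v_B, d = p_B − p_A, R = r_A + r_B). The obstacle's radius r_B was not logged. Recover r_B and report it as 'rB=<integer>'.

m = 5877
d = (-6, 12);  v_rel = (-1, 10),  |v_rel|² = 101
v_rel×d = (-1)·(12) − (10)·(-6) = 48
since m = R²·101 − 48²:  R² = (2304 + 5877) / 101 = 81
R = √81 = 9  ⇒  r_B = 9 − 2 = 7

rB=7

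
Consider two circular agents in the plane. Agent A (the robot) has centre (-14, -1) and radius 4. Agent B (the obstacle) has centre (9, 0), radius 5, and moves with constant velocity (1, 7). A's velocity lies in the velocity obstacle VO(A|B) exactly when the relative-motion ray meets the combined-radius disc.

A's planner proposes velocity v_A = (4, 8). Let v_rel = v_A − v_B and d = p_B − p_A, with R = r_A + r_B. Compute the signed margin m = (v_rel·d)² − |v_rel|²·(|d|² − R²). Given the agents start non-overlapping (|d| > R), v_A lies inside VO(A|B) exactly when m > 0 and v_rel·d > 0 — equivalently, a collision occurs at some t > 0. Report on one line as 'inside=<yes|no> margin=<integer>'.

d = (23, 1),  |d|² = 530;  R = 4+5 = 9,  c = 530−9² = 449
v_rel = (3, 1),  |v_rel|² = 10;  v_rel·d = (3)·(23) + (1)·(1) = 70
10·t² − 140·t + 449 = 0  ⇒  m = 70² − 10·449 = 410
m = 410 > 0,  v_rel·d = 70 > 0  ⇒  inside

inside=yes margin=410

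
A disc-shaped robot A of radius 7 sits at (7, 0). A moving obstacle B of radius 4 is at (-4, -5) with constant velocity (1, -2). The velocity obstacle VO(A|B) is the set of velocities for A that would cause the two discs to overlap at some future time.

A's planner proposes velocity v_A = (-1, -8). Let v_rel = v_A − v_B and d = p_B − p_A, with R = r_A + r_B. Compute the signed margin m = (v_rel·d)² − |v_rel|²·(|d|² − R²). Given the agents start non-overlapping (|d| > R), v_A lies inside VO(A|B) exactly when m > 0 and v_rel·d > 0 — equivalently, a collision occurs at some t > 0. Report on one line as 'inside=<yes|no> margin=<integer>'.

d = (-11, -5),  |d|² = 146;  R = 7+4 = 11,  c = 146−11² = 25
v_rel = (-2, -6),  |v_rel|² = 40;  v_rel·d = (-2)·(-11) + (-6)·(-5) = 52
40·t² − 104·t + 25 = 0  ⇒  m = 52² − 40·25 = 1704
m = 1704 > 0,  v_rel·d = 52 > 0  ⇒  inside

inside=yes margin=1704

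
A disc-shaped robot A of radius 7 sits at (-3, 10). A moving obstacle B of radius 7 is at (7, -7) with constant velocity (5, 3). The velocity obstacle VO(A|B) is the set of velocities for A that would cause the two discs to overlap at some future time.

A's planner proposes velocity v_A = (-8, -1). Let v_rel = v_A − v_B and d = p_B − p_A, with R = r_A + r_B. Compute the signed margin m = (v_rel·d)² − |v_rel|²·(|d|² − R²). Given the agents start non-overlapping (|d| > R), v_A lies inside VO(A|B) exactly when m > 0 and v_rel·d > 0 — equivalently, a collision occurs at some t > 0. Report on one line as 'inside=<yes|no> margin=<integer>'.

d = (10, -17),  |d|² = 389;  R = 7+7 = 14,  c = 389−14² = 193
v_rel = (-13, -4),  |v_rel|² = 185;  v_rel·d = (-13)·(10) + (-4)·(-17) = -62
185·t² + 124·t + 193 = 0  ⇒  m = (-62)² − 185·193 = -31861
m = -31861 < 0,  v_rel·d = -62 < 0  ⇒  outside

inside=no margin=-31861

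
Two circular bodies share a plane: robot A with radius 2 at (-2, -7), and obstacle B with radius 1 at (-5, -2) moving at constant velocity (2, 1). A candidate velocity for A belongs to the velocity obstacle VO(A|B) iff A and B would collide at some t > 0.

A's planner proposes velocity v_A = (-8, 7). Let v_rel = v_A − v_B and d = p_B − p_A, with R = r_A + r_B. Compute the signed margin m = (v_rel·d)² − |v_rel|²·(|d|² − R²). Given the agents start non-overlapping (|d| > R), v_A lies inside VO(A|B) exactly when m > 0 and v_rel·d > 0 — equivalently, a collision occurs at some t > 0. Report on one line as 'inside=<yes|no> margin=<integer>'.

d = (-3, 5),  |d|² = 34;  R = 2+1 = 3,  c = 34−3² = 25
v_rel = (-10, 6),  |v_rel|² = 136;  v_rel·d = (-10)·(-3) + (6)·(5) = 60
136·t² − 120·t + 25 = 0  ⇒  m = 60² − 136·25 = 200
m = 200 > 0,  v_rel·d = 60 > 0  ⇒  inside

inside=yes margin=200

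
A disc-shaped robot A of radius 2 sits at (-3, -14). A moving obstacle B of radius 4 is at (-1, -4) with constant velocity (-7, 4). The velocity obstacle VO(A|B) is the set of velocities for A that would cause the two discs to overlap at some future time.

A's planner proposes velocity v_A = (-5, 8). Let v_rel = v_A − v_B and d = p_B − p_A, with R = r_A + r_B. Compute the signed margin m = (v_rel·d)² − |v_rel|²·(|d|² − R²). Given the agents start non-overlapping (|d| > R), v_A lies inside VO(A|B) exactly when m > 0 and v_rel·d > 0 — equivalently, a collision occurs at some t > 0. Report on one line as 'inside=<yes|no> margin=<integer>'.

d = (2, 10),  |d|² = 104;  R = 2+4 = 6,  c = 104−6² = 68
v_rel = (2, 4),  |v_rel|² = 20;  v_rel·d = (2)·(2) + (4)·(10) = 44
20·t² − 88·t + 68 = 0  ⇒  m = 44² − 20·68 = 576
m = 576 > 0,  v_rel·d = 44 > 0  ⇒  inside

inside=yes margin=576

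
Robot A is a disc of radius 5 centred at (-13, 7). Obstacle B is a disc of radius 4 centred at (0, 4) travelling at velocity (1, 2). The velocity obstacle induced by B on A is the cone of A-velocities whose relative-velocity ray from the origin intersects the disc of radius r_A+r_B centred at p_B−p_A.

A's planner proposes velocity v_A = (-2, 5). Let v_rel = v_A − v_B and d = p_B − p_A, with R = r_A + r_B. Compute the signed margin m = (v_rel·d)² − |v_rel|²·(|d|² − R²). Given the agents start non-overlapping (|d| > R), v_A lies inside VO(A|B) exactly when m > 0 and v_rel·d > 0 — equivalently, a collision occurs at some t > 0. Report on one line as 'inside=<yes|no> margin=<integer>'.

d = (13, -3),  |d|² = 178;  R = 5+4 = 9,  c = 178−9² = 97
v_rel = (-3, 3),  |v_rel|² = 18;  v_rel·d = (-3)·(13) + (3)·(-3) = -48
18·t² + 96·t + 97 = 0  ⇒  m = (-48)² − 18·97 = 558
m = 558 > 0,  v_rel·d = -48 < 0  ⇒  outside

inside=no margin=558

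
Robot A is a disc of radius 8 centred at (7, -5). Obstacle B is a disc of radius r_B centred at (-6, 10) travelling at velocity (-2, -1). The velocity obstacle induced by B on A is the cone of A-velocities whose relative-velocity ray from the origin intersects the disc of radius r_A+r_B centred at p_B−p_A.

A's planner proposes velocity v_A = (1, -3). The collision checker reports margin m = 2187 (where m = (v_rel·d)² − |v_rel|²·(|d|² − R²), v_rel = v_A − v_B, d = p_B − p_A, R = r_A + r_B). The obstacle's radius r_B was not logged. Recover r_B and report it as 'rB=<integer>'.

m = 2187
d = (-13, 15);  v_rel = (3, -2),  |v_rel|² = 13
v_rel×d = (3)·(15) − (-2)·(-13) = 19
since m = R²·13 − 19²:  R² = (361 + 2187) / 13 = 196
R = √196 = 14  ⇒  r_B = 14 − 8 = 6

rB=6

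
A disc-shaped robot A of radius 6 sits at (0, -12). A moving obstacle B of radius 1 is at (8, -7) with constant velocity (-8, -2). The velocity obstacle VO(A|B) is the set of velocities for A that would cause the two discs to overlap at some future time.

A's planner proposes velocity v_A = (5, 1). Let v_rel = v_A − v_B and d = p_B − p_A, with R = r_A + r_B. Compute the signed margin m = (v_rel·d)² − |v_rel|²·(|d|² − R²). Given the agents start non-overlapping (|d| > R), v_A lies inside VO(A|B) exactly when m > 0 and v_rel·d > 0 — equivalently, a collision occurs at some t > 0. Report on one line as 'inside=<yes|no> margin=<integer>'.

d = (8, 5),  |d|² = 89;  R = 6+1 = 7,  c = 89−7² = 40
v_rel = (13, 3),  |v_rel|² = 178;  v_rel·d = (13)·(8) + (3)·(5) = 119
178·t² − 238·t + 40 = 0  ⇒  m = 119² − 178·40 = 7041
m = 7041 > 0,  v_rel·d = 119 > 0  ⇒  inside

inside=yes margin=7041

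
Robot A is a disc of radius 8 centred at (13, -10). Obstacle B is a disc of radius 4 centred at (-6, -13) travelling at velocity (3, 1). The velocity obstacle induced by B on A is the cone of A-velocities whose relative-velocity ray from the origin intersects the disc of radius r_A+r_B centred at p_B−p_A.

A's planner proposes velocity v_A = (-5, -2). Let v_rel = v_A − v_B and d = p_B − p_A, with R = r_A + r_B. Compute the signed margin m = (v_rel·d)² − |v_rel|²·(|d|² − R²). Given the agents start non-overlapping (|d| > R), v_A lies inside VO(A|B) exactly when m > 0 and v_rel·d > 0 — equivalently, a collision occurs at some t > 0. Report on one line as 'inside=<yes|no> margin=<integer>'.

d = (-19, -3),  |d|² = 370;  R = 8+4 = 12,  c = 370−12² = 226
v_rel = (-8, -3),  |v_rel|² = 73;  v_rel·d = (-8)·(-19) + (-3)·(-3) = 161
73·t² − 322·t + 226 = 0  ⇒  m = 161² − 73·226 = 9423
m = 9423 > 0,  v_rel·d = 161 > 0  ⇒  inside

inside=yes margin=9423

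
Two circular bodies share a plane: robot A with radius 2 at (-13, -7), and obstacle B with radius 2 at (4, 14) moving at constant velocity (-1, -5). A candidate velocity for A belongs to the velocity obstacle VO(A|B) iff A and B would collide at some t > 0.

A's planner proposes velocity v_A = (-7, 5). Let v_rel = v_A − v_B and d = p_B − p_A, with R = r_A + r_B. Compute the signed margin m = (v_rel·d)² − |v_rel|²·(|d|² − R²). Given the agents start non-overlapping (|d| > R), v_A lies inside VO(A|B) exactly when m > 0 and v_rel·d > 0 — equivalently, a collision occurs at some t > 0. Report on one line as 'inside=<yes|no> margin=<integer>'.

d = (17, 21),  |d|² = 730;  R = 2+2 = 4,  c = 730−4² = 714
v_rel = (-6, 10),  |v_rel|² = 136;  v_rel·d = (-6)·(17) + (10)·(21) = 108
136·t² − 216·t + 714 = 0  ⇒  m = 108² − 136·714 = -85440
m = -85440 < 0,  v_rel·d = 108 > 0  ⇒  outside

inside=no margin=-85440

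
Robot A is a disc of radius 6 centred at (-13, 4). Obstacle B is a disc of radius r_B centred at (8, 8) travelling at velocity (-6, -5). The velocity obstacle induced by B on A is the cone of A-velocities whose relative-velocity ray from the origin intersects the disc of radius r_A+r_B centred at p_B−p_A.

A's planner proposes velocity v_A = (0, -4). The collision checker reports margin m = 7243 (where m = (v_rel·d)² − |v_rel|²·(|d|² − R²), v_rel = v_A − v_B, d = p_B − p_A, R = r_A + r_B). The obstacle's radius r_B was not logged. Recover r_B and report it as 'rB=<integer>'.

m = 7243
d = (21, 4);  v_rel = (6, 1),  |v_rel|² = 37
v_rel×d = (6)·(4) − (1)·(21) = 3
since m = R²·37 − 3²:  R² = (9 + 7243) / 37 = 196
R = √196 = 14  ⇒  r_B = 14 − 6 = 8

rB=8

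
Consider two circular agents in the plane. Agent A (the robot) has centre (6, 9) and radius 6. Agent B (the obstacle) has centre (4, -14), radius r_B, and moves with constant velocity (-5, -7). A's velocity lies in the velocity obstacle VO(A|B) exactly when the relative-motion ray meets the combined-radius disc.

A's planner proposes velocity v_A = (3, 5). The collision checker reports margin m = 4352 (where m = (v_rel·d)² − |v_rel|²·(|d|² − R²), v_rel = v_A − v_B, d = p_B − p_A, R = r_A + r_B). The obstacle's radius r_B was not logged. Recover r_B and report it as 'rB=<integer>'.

m = 4352
d = (-2, -23);  v_rel = (8, 12),  |v_rel|² = 208
v_rel×d = (8)·(-23) − (12)·(-2) = -160
since m = R²·208 − (-160)²:  R² = (25600 + 4352) / 208 = 144
R = √144 = 12  ⇒  r_B = 12 − 6 = 6

rB=6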